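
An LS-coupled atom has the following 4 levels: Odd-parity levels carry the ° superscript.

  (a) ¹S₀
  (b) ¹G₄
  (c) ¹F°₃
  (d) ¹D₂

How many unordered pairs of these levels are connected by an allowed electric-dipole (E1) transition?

(a)–(b): forbidden (parity, ΔL, ΔJ).
(a)–(c): forbidden (ΔL, ΔJ).
(a)–(d): forbidden (parity, ΔL, ΔJ).
(b)–(c): allowed.
(b)–(d): forbidden (parity, ΔL, ΔJ).
(c)–(d): allowed.
Allowed pairs: 2 of 6.

2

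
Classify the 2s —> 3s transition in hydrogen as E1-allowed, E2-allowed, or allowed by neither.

neither

Δl = 0 − 0 = +0; l_i + l_f = 0.
E1 (Δl = ±1): not satisfied.
E2 (Δl = 0,±2, l_i+l_f ≥ 2): not satisfied.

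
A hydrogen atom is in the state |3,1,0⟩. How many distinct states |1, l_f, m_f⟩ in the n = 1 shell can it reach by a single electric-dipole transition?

1

E1 requires Δl = ±1, so l_f ∈ {0, 2}; with 0 ≤ l_f ≤ n_f−1 = 0, the allowed l_f values are {0}.
For l_f = 0: m_f ∈ {m_i−1, m_i, m_i+1} ∩ [−0, 0] = {0} → 1 state.
Total: 1.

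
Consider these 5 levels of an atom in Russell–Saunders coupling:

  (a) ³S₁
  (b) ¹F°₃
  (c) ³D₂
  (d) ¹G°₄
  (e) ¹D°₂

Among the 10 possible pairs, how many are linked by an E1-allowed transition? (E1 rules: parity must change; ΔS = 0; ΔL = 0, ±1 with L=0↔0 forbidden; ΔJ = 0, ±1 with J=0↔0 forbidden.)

0

(a)–(b): forbidden (ΔS, ΔL, ΔJ).
(a)–(c): forbidden (parity, ΔL).
(a)–(d): forbidden (ΔS, ΔL, ΔJ).
(a)–(e): forbidden (ΔS, ΔL).
(b)–(c): forbidden (ΔS).
(b)–(d): forbidden (parity).
(b)–(e): forbidden (parity).
(c)–(d): forbidden (ΔS, ΔL, ΔJ).
(c)–(e): forbidden (ΔS).
(d)–(e): forbidden (parity, ΔL, ΔJ).
Allowed pairs: 0 of 10.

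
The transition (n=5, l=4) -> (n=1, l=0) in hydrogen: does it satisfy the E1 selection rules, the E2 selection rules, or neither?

Δl = 0 − 4 = -4; l_i + l_f = 4.
E1 (Δl = ±1): not satisfied.
E2 (Δl = 0,±2, l_i+l_f ≥ 2): not satisfied.

neither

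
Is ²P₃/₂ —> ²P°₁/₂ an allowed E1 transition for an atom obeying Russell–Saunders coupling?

allowed

Reading off the term symbols: S 1/2→1/2, L 1→1, J 3/2→1/2, parity even→odd.
ΔS = 0: S: 1/2 → 1/2 — satisfied.
Parity must change: even → odd — satisfied.
ΔL = 0, ±1 (not L=0↔0): L: 1 → 1, ΔL = +0 — satisfied.
ΔJ = 0, ±1 (not J=0↔0): J: 3/2 → 1/2, ΔJ = -1 — satisfied.
All four E1 rules are satisfied.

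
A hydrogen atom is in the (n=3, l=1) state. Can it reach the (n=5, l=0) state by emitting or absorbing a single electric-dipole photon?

allowed

l: 1 → 0 (Δl = -1). Δl = ±1 ✓.
All E1 selection rules are satisfied.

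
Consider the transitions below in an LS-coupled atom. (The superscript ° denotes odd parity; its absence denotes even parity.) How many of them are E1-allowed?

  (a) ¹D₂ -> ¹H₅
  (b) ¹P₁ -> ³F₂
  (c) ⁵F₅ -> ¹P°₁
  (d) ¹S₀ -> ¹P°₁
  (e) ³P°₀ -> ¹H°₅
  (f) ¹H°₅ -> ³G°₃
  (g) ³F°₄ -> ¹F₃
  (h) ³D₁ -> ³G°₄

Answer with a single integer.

(a) forbidden (parity, ΔL, ΔJ fail)
(b) forbidden (parity, ΔS, ΔL fail)
(c) forbidden (ΔS, ΔL, ΔJ fail)
(d) allowed
(e) forbidden (parity, ΔS, ΔL, ΔJ fail)
(f) forbidden (parity, ΔS, ΔJ fail)
(g) forbidden (ΔS fails)
(h) forbidden (ΔL, ΔJ fail)
Total allowed: 1 of 8.

1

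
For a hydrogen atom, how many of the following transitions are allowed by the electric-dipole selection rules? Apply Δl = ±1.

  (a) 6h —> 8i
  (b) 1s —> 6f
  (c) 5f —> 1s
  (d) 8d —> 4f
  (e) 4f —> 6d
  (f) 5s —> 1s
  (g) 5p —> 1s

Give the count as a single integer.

4

(a) allowed
(b) forbidden — Δl = +3 (E1 requires Δl = ±1)
(c) forbidden — Δl = -3 (E1 requires Δl = ±1)
(d) allowed
(e) allowed
(f) forbidden — Δl = +0 (E1 requires Δl = ±1)
(g) allowed
Total allowed: 4 of 7.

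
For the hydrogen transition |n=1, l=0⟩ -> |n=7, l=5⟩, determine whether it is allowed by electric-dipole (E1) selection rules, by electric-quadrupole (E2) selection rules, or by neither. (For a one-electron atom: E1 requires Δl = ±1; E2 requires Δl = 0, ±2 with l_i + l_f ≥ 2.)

neither

Δl = 5 − 0 = +5; l_i + l_f = 5.
E1 (Δl = ±1): not satisfied.
E2 (Δl = 0,±2, l_i+l_f ≥ 2): not satisfied.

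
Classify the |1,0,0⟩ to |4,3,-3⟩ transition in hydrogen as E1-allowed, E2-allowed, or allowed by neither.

neither

Δl = 3 − 0 = +3; l_i + l_f = 3.
Δm_l = -3.
E1 (Δl = ±1, |Δm_l| ≤ 1): not satisfied.
E2 (Δl = 0,±2, l_i+l_f ≥ 2, |Δm_l| ≤ 2): not satisfied.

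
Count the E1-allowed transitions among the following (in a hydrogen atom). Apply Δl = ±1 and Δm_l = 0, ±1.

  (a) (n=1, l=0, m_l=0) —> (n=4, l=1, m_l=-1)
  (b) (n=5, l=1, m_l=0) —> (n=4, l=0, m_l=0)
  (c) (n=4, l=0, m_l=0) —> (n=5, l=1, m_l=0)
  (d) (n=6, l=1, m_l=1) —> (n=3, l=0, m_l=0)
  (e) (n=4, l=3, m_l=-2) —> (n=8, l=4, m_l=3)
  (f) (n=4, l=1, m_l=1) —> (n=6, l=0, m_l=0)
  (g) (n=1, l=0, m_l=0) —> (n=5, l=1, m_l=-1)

6

(a) allowed
(b) allowed
(c) allowed
(d) allowed
(e) forbidden — Δm_l = +5 (E1 requires Δm_l = 0, ±1)
(f) allowed
(g) allowed
Total allowed: 6 of 7.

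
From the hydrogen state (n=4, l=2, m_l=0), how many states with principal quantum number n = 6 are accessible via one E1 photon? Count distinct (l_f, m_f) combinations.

6

E1 requires Δl = ±1, so l_f ∈ {1, 3}; with 0 ≤ l_f ≤ n_f−1 = 5, the allowed l_f values are {1, 3}.
For l_f = 1: m_f ∈ {m_i−1, m_i, m_i+1} ∩ [−1, 1] = {-1, 0, 1} → 3 states.
For l_f = 3: m_f ∈ {m_i−1, m_i, m_i+1} ∩ [−3, 3] = {-1, 0, 1} → 3 states.
Total: 6.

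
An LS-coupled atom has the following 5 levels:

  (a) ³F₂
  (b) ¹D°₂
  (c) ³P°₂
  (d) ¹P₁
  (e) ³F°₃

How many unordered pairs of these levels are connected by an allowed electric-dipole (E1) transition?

(a)–(b): forbidden (ΔS).
(a)–(c): forbidden (ΔL).
(a)–(d): forbidden (parity, ΔS, ΔL).
(a)–(e): allowed.
(b)–(c): forbidden (parity, ΔS).
(b)–(d): allowed.
(b)–(e): forbidden (parity, ΔS).
(c)–(d): forbidden (ΔS).
(c)–(e): forbidden (parity, ΔL).
(d)–(e): forbidden (ΔS, ΔL, ΔJ).
Allowed pairs: 2 of 10.

2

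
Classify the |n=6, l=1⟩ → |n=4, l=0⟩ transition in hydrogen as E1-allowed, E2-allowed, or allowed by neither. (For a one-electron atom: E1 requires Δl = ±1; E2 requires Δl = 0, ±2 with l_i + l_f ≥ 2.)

Δl = 0 − 1 = -1; l_i + l_f = 1.
E1 (Δl = ±1): satisfied.
E2 (Δl = 0,±2, l_i+l_f ≥ 2): not satisfied.

E1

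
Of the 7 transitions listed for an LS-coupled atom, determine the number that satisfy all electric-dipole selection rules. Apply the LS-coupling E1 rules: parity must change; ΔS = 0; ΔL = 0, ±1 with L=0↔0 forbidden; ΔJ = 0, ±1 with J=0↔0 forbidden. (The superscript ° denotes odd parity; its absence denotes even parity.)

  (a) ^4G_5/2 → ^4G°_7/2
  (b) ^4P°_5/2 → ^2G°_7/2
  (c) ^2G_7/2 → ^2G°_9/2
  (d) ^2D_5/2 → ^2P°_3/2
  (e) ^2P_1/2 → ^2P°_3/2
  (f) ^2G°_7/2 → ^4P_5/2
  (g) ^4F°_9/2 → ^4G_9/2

5

(a) allowed
(b) forbidden (parity, ΔS, ΔL fail)
(c) allowed
(d) allowed
(e) allowed
(f) forbidden (ΔS, ΔL fail)
(g) allowed
Total allowed: 5 of 7.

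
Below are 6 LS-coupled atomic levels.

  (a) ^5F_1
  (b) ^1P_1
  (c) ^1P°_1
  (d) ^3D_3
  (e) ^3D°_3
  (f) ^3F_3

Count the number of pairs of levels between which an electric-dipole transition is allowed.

3

(a)–(b): forbidden (parity, ΔS, ΔL).
(a)–(c): forbidden (ΔS, ΔL).
(a)–(d): forbidden (parity, ΔS, ΔJ).
(a)–(e): forbidden (ΔS, ΔJ).
(a)–(f): forbidden (parity, ΔS, ΔJ).
(b)–(c): allowed.
(b)–(d): forbidden (parity, ΔS, ΔJ).
(b)–(e): forbidden (ΔS, ΔJ).
(b)–(f): forbidden (parity, ΔS, ΔL, ΔJ).
(c)–(d): forbidden (ΔS, ΔJ).
(c)–(e): forbidden (parity, ΔS, ΔJ).
(c)–(f): forbidden (ΔS, ΔL, ΔJ).
(d)–(e): allowed.
(d)–(f): forbidden (parity).
(e)–(f): allowed.
Allowed pairs: 3 of 15.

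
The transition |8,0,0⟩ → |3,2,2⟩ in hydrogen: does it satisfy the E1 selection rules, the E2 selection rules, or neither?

Δl = 2 − 0 = +2; l_i + l_f = 2.
Δm_l = +2.
E1 (Δl = ±1, |Δm_l| ≤ 1): not satisfied.
E2 (Δl = 0,±2, l_i+l_f ≥ 2, |Δm_l| ≤ 2): satisfied.

E2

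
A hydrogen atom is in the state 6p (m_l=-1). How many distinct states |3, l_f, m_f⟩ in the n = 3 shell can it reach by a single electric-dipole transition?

E1 requires Δl = ±1, so l_f ∈ {0, 2}; with 0 ≤ l_f ≤ n_f−1 = 2, the allowed l_f values are {0, 2}.
For l_f = 0: m_f ∈ {m_i−1, m_i, m_i+1} ∩ [−0, 0] = {0} → 1 state.
For l_f = 2: m_f ∈ {m_i−1, m_i, m_i+1} ∩ [−2, 2] = {-2, -1, 0} → 3 states.
Total: 4.

4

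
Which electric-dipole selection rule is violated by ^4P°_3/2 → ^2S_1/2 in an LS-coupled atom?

Reading off the term symbols: S 3/2→1/2, L 1→0, J 3/2→1/2, parity odd→even.
Parity must change: odd → even — ok.
ΔS = 0: S: 3/2 → 1/2 — fails.
ΔL = 0, ±1 (not L=0↔0): L: 1 → 0, ΔL = -1 — ok.
ΔJ = 0, ±1 (not J=0↔0): J: 3/2 → 1/2, ΔJ = -1 — ok.

the ΔS = 0 rule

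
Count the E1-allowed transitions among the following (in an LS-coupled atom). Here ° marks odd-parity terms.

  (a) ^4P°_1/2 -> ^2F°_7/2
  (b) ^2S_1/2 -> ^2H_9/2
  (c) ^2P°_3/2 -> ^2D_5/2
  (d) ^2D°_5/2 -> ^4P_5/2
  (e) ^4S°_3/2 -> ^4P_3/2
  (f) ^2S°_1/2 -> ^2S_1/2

(a) forbidden (parity, ΔS, ΔL, ΔJ fail)
(b) forbidden (parity, ΔL, ΔJ fail)
(c) allowed
(d) forbidden (ΔS fails)
(e) allowed
(f) forbidden (ΔL fails)
Total allowed: 2 of 6.

2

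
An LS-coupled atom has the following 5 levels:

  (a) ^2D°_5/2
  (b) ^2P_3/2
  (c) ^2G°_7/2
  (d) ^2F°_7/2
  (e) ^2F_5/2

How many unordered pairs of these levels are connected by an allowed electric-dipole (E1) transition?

(a)–(b): allowed.
(a)–(c): forbidden (parity, ΔL).
(a)–(d): forbidden (parity).
(a)–(e): allowed.
(b)–(c): forbidden (ΔL, ΔJ).
(b)–(d): forbidden (ΔL, ΔJ).
(b)–(e): forbidden (parity, ΔL).
(c)–(d): forbidden (parity).
(c)–(e): allowed.
(d)–(e): allowed.
Allowed pairs: 4 of 10.

4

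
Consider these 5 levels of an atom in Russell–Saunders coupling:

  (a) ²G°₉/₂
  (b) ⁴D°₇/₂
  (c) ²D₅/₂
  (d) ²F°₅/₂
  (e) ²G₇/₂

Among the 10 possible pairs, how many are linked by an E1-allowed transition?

3

(a)–(b): forbidden (parity, ΔS, ΔL).
(a)–(c): forbidden (ΔL, ΔJ).
(a)–(d): forbidden (parity, ΔJ).
(a)–(e): allowed.
(b)–(c): forbidden (ΔS).
(b)–(d): forbidden (parity, ΔS).
(b)–(e): forbidden (ΔS, ΔL).
(c)–(d): allowed.
(c)–(e): forbidden (parity, ΔL).
(d)–(e): allowed.
Allowed pairs: 3 of 10.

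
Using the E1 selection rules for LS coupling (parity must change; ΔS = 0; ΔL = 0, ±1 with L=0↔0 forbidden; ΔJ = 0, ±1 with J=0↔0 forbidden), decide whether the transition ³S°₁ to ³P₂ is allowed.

allowed

ΔS = 0: S: 1 → 1 — ok.
ΔL = 0, ±1 (not L=0↔0): L: 0 → 1, ΔL = +1 — ok.
ΔJ = 0, ±1 (not J=0↔0): J: 1 → 2, ΔJ = +1 — ok.
Parity must change: odd → even — ok.
All four E1 rules are satisfied.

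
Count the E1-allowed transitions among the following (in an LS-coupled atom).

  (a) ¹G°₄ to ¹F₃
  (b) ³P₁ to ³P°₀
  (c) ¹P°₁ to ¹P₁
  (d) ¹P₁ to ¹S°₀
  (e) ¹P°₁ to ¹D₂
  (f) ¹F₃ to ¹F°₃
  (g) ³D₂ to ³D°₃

7

(a) allowed
(b) allowed
(c) allowed
(d) allowed
(e) allowed
(f) allowed
(g) allowed
Total allowed: 7 of 7.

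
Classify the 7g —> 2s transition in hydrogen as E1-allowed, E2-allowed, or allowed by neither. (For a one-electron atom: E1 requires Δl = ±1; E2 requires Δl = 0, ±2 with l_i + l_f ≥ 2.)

neither

Δl = 0 − 4 = -4; l_i + l_f = 4.
E1 (Δl = ±1): not satisfied.
E2 (Δl = 0,±2, l_i+l_f ≥ 2): not satisfied.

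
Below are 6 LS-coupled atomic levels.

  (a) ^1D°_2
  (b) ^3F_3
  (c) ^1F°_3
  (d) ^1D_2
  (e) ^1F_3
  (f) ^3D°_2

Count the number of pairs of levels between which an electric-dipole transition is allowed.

(a)–(b): forbidden (ΔS).
(a)–(c): forbidden (parity).
(a)–(d): allowed.
(a)–(e): allowed.
(a)–(f): forbidden (parity, ΔS).
(b)–(c): forbidden (ΔS).
(b)–(d): forbidden (parity, ΔS).
(b)–(e): forbidden (parity, ΔS).
(b)–(f): allowed.
(c)–(d): allowed.
(c)–(e): allowed.
(c)–(f): forbidden (parity, ΔS).
(d)–(e): forbidden (parity).
(d)–(f): forbidden (ΔS).
(e)–(f): forbidden (ΔS).
Allowed pairs: 5 of 15.

5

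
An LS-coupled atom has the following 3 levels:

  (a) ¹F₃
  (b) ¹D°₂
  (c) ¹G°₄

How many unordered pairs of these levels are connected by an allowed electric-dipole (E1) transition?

(a)–(b): allowed.
(a)–(c): allowed.
(b)–(c): forbidden (parity, ΔL, ΔJ).
Allowed pairs: 2 of 3.

2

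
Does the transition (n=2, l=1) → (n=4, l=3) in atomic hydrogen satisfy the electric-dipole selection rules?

l: 1 → 3 (Δl = +2). Δl = ±1 fails.
The transition is electric-dipole forbidden.

forbidden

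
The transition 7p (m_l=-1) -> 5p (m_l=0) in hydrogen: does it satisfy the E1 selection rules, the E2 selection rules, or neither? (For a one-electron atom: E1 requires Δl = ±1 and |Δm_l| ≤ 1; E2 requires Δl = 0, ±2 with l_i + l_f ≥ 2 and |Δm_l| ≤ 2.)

Δl = 1 − 1 = +0; l_i + l_f = 2.
Δm_l = +1.
E1 (Δl = ±1, |Δm_l| ≤ 1): not satisfied.
E2 (Δl = 0,±2, l_i+l_f ≥ 2, |Δm_l| ≤ 2): satisfied.

E2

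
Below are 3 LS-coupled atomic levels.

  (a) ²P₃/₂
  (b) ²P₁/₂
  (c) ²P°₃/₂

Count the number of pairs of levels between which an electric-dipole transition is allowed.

2

(a)–(b): forbidden (parity).
(a)–(c): allowed.
(b)–(c): allowed.
Allowed pairs: 2 of 3.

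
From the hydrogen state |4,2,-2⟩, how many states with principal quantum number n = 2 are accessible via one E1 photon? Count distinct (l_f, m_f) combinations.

1

E1 requires Δl = ±1, so l_f ∈ {1, 3}; with 0 ≤ l_f ≤ n_f−1 = 1, the allowed l_f values are {1}.
For l_f = 1: m_f ∈ {m_i−1, m_i, m_i+1} ∩ [−1, 1] = {-1} → 1 state.
Total: 1.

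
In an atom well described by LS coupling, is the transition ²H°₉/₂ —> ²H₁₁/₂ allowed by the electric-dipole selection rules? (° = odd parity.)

allowed

Reading off the term symbols: S 1/2→1/2, L 5→5, J 9/2→11/2, parity odd→even.
Parity must change: odd → even — satisfied.
ΔS = 0: S: 1/2 → 1/2 — satisfied.
ΔL = 0, ±1 (not L=0↔0): L: 5 → 5, ΔL = +0 — satisfied.
ΔJ = 0, ±1 (not J=0↔0): J: 9/2 → 11/2, ΔJ = +1 — satisfied.
All four E1 rules are satisfied.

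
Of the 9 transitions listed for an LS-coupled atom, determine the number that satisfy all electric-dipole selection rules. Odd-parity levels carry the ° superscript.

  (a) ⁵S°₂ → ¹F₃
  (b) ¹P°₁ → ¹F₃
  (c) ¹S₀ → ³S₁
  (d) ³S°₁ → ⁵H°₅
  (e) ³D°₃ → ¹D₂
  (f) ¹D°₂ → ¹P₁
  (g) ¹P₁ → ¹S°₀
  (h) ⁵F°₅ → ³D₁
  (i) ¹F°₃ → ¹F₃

(a) forbidden (ΔS, ΔL fail)
(b) forbidden (ΔL, ΔJ fail)
(c) forbidden (parity, ΔS, ΔL fail)
(d) forbidden (parity, ΔS, ΔL, ΔJ fail)
(e) forbidden (ΔS fails)
(f) allowed
(g) allowed
(h) forbidden (ΔS, ΔJ fail)
(i) allowed
Total allowed: 3 of 9.

3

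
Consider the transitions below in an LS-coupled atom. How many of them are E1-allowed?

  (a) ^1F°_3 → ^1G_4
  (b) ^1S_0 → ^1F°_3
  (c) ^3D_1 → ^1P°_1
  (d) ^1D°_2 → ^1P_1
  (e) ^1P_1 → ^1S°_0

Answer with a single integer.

(a) allowed
(b) forbidden (ΔL, ΔJ fail)
(c) forbidden (ΔS fails)
(d) allowed
(e) allowed
Total allowed: 3 of 5.

3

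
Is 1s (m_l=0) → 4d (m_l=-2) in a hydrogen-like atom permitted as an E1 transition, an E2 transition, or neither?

E2

Δl = 2 − 0 = +2; l_i + l_f = 2.
Δm_l = -2.
E1 (Δl = ±1, |Δm_l| ≤ 1): not satisfied.
E2 (Δl = 0,±2, l_i+l_f ≥ 2, |Δm_l| ≤ 2): satisfied.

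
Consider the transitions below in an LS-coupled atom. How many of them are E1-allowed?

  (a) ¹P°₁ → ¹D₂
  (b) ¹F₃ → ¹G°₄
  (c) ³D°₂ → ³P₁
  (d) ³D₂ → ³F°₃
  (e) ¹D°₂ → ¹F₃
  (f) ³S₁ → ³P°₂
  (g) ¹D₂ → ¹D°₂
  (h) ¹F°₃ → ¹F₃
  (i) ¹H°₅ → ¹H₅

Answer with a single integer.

9

(a) allowed
(b) allowed
(c) allowed
(d) allowed
(e) allowed
(f) allowed
(g) allowed
(h) allowed
(i) allowed
Total allowed: 9 of 9.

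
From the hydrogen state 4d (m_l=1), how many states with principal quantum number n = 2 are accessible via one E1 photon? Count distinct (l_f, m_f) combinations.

E1 requires Δl = ±1, so l_f ∈ {1, 3}; with 0 ≤ l_f ≤ n_f−1 = 1, the allowed l_f values are {1}.
For l_f = 1: m_f ∈ {m_i−1, m_i, m_i+1} ∩ [−1, 1] = {0, 1} → 2 states.
Total: 2.

2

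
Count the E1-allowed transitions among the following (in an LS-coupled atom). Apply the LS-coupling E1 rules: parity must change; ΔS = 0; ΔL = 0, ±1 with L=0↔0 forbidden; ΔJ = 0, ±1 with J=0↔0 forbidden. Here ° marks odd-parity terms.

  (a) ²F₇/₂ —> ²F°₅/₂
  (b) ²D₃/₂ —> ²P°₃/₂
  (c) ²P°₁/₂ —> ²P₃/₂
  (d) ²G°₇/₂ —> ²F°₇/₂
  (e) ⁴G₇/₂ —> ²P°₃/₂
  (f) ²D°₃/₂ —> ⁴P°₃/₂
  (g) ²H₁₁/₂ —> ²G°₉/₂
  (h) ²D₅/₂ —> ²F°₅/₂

5

(a) allowed
(b) allowed
(c) allowed
(d) forbidden (parity fails)
(e) forbidden (ΔS, ΔL, ΔJ fail)
(f) forbidden (parity, ΔS fail)
(g) allowed
(h) allowed
Total allowed: 5 of 8.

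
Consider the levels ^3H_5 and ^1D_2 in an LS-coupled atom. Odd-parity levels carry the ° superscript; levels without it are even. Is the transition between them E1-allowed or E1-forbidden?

forbidden

Reading off the term symbols: S 1→0, L 5→2, J 5→2, parity even→even.
Parity must change: even → even — ✗.
ΔS = 0: S: 1 → 0 — ✗.
ΔL = 0, ±1 (not L=0↔0): L: 5 → 2, ΔL = -3 — ✗.
ΔJ = 0, ±1 (not J=0↔0): J: 5 → 2, ΔJ = -3 — ✗.
Rule(s) violated: parity, ΔS, ΔL, ΔJ.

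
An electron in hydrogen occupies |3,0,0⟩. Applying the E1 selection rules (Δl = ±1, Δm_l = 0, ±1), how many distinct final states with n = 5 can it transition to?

3

E1 requires Δl = ±1, so l_f ∈ {-1, 1}; with 0 ≤ l_f ≤ n_f−1 = 4, the allowed l_f values are {1}.
For l_f = 1: m_f ∈ {m_i−1, m_i, m_i+1} ∩ [−1, 1] = {-1, 0, 1} → 3 states.
Total: 3.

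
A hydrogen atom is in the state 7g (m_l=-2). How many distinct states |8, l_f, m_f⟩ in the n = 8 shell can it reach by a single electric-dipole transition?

E1 requires Δl = ±1, so l_f ∈ {3, 5}; with 0 ≤ l_f ≤ n_f−1 = 7, the allowed l_f values are {3, 5}.
For l_f = 3: m_f ∈ {m_i−1, m_i, m_i+1} ∩ [−3, 3] = {-3, -2, -1} → 3 states.
For l_f = 5: m_f ∈ {m_i−1, m_i, m_i+1} ∩ [−5, 5] = {-3, -2, -1} → 3 states.
Total: 6.

6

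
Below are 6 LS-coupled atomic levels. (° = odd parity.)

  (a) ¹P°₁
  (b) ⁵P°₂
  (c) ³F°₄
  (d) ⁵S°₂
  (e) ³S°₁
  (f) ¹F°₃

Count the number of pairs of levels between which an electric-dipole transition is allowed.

0

(a)–(b): forbidden (parity, ΔS).
(a)–(c): forbidden (parity, ΔS, ΔL, ΔJ).
(a)–(d): forbidden (parity, ΔS).
(a)–(e): forbidden (parity, ΔS).
(a)–(f): forbidden (parity, ΔL, ΔJ).
(b)–(c): forbidden (parity, ΔS, ΔL, ΔJ).
(b)–(d): forbidden (parity).
(b)–(e): forbidden (parity, ΔS).
(b)–(f): forbidden (parity, ΔS, ΔL).
(c)–(d): forbidden (parity, ΔS, ΔL, ΔJ).
(c)–(e): forbidden (parity, ΔL, ΔJ).
(c)–(f): forbidden (parity, ΔS).
(d)–(e): forbidden (parity, ΔS, ΔL).
(d)–(f): forbidden (parity, ΔS, ΔL).
(e)–(f): forbidden (parity, ΔS, ΔL, ΔJ).
Allowed pairs: 0 of 15.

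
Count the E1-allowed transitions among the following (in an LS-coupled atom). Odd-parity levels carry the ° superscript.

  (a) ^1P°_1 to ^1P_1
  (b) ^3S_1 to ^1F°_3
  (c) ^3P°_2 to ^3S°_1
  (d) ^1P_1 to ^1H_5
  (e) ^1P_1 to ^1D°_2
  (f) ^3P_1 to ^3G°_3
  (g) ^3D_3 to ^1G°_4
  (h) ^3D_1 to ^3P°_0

(a) allowed
(b) forbidden (ΔS, ΔL, ΔJ fail)
(c) forbidden (parity fails)
(d) forbidden (parity, ΔL, ΔJ fail)
(e) allowed
(f) forbidden (ΔL, ΔJ fail)
(g) forbidden (ΔS, ΔL fail)
(h) allowed
Total allowed: 3 of 8.

3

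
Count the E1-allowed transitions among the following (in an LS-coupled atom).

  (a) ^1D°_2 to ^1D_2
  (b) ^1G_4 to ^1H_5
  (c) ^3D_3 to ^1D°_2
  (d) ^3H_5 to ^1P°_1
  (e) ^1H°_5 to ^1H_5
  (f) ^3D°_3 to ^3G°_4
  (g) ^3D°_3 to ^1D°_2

(a) allowed
(b) forbidden (parity fails)
(c) forbidden (ΔS fails)
(d) forbidden (ΔS, ΔL, ΔJ fail)
(e) allowed
(f) forbidden (parity, ΔL fail)
(g) forbidden (parity, ΔS fail)
Total allowed: 2 of 7.

2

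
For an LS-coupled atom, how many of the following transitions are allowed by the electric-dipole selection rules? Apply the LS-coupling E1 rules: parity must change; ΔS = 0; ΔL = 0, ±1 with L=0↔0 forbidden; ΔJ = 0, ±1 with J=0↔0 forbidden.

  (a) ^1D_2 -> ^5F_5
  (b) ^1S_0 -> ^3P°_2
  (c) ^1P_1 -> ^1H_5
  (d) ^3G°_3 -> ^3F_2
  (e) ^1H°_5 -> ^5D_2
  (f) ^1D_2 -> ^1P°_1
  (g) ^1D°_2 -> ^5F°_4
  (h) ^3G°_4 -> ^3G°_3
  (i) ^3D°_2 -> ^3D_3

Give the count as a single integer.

(a) forbidden (parity, ΔS, ΔJ fail)
(b) forbidden (ΔS, ΔJ fail)
(c) forbidden (parity, ΔL, ΔJ fail)
(d) allowed
(e) forbidden (ΔS, ΔL, ΔJ fail)
(f) allowed
(g) forbidden (parity, ΔS, ΔJ fail)
(h) forbidden (parity fails)
(i) allowed
Total allowed: 3 of 9.

3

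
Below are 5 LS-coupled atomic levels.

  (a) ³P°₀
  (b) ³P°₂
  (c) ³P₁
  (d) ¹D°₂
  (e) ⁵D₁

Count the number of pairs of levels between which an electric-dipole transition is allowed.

2

(a)–(b): forbidden (parity, ΔJ).
(a)–(c): allowed.
(a)–(d): forbidden (parity, ΔS, ΔJ).
(a)–(e): forbidden (ΔS).
(b)–(c): allowed.
(b)–(d): forbidden (parity, ΔS).
(b)–(e): forbidden (ΔS).
(c)–(d): forbidden (ΔS).
(c)–(e): forbidden (parity, ΔS).
(d)–(e): forbidden (ΔS).
Allowed pairs: 2 of 10.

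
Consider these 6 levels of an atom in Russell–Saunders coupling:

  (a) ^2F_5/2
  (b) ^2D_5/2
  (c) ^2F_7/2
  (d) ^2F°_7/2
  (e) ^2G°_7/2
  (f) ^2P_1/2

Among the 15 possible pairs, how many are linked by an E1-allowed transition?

5

(a)–(b): forbidden (parity).
(a)–(c): forbidden (parity).
(a)–(d): allowed.
(a)–(e): allowed.
(a)–(f): forbidden (parity, ΔL, ΔJ).
(b)–(c): forbidden (parity).
(b)–(d): allowed.
(b)–(e): forbidden (ΔL).
(b)–(f): forbidden (parity, ΔJ).
(c)–(d): allowed.
(c)–(e): allowed.
(c)–(f): forbidden (parity, ΔL, ΔJ).
(d)–(e): forbidden (parity).
(d)–(f): forbidden (ΔL, ΔJ).
(e)–(f): forbidden (ΔL, ΔJ).
Allowed pairs: 5 of 15.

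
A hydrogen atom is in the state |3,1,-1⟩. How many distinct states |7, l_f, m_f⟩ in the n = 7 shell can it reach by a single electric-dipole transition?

4

E1 requires Δl = ±1, so l_f ∈ {0, 2}; with 0 ≤ l_f ≤ n_f−1 = 6, the allowed l_f values are {0, 2}.
For l_f = 0: m_f ∈ {m_i−1, m_i, m_i+1} ∩ [−0, 0] = {0} → 1 state.
For l_f = 2: m_f ∈ {m_i−1, m_i, m_i+1} ∩ [−2, 2] = {-2, -1, 0} → 3 states.
Total: 4.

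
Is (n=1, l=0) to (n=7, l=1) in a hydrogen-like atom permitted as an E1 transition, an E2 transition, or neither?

Δl = 1 − 0 = +1; l_i + l_f = 1.
E1 (Δl = ±1): satisfied.
E2 (Δl = 0,±2, l_i+l_f ≥ 2): not satisfied.

E1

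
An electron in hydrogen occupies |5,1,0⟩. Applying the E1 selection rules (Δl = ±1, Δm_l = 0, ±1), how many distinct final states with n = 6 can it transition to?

4

E1 requires Δl = ±1, so l_f ∈ {0, 2}; with 0 ≤ l_f ≤ n_f−1 = 5, the allowed l_f values are {0, 2}.
For l_f = 0: m_f ∈ {m_i−1, m_i, m_i+1} ∩ [−0, 0] = {0} → 1 state.
For l_f = 2: m_f ∈ {m_i−1, m_i, m_i+1} ∩ [−2, 2] = {-1, 0, 1} → 3 states.
Total: 4.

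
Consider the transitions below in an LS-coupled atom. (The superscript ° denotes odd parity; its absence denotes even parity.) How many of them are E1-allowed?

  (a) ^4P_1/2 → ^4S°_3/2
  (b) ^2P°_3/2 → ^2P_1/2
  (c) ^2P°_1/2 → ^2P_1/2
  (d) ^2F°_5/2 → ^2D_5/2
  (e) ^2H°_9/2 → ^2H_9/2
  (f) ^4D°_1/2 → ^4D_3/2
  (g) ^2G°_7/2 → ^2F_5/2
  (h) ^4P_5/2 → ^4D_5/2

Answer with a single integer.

7

(a) allowed
(b) allowed
(c) allowed
(d) allowed
(e) allowed
(f) allowed
(g) allowed
(h) forbidden (parity fails)
Total allowed: 7 of 8.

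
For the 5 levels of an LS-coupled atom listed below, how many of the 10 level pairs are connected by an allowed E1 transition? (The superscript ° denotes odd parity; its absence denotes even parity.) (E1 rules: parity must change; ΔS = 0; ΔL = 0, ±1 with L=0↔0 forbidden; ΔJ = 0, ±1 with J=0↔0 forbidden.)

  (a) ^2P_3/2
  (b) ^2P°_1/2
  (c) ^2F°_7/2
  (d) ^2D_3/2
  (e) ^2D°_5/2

4

(a)–(b): allowed.
(a)–(c): forbidden (ΔL, ΔJ).
(a)–(d): forbidden (parity).
(a)–(e): allowed.
(b)–(c): forbidden (parity, ΔL, ΔJ).
(b)–(d): allowed.
(b)–(e): forbidden (parity, ΔJ).
(c)–(d): forbidden (ΔJ).
(c)–(e): forbidden (parity).
(d)–(e): allowed.
Allowed pairs: 4 of 10.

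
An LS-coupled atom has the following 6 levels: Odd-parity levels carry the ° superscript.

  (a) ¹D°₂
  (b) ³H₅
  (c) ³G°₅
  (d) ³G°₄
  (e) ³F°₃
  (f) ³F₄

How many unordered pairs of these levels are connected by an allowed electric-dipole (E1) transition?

5

(a)–(b): forbidden (ΔS, ΔL, ΔJ).
(a)–(c): forbidden (parity, ΔS, ΔL, ΔJ).
(a)–(d): forbidden (parity, ΔS, ΔL, ΔJ).
(a)–(e): forbidden (parity, ΔS).
(a)–(f): forbidden (ΔS, ΔJ).
(b)–(c): allowed.
(b)–(d): allowed.
(b)–(e): forbidden (ΔL, ΔJ).
(b)–(f): forbidden (parity, ΔL).
(c)–(d): forbidden (parity).
(c)–(e): forbidden (parity, ΔJ).
(c)–(f): allowed.
(d)–(e): forbidden (parity).
(d)–(f): allowed.
(e)–(f): allowed.
Allowed pairs: 5 of 15.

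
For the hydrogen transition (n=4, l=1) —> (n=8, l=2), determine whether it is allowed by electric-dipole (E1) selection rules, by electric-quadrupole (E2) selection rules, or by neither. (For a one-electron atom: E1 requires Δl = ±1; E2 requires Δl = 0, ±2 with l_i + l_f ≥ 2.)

Δl = 2 − 1 = +1; l_i + l_f = 3.
E1 (Δl = ±1): satisfied.
E2 (Δl = 0,±2, l_i+l_f ≥ 2): not satisfied.

E1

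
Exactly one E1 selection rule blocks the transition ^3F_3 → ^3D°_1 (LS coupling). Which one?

Initial level: S=1, L=3, J=3, parity even. Final level: S=1, L=2, J=1, parity odd.
Parity must change: even → odd — satisfied.
ΔS = 0: S: 1 → 1 — satisfied.
ΔL = 0, ±1 (not L=0↔0): L: 3 → 2, ΔL = -1 — satisfied.
ΔJ = 0, ±1 (not J=0↔0): J: 3 → 1, ΔJ = -2 — violated.

the ΔJ = 0, ±1 rule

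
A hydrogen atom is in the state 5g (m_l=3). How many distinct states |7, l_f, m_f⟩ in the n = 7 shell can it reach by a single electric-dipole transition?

E1 requires Δl = ±1, so l_f ∈ {3, 5}; with 0 ≤ l_f ≤ n_f−1 = 6, the allowed l_f values are {3, 5}.
For l_f = 3: m_f ∈ {m_i−1, m_i, m_i+1} ∩ [−3, 3] = {2, 3} → 2 states.
For l_f = 5: m_f ∈ {m_i−1, m_i, m_i+1} ∩ [−5, 5] = {2, 3, 4} → 3 states.
Total: 5.

5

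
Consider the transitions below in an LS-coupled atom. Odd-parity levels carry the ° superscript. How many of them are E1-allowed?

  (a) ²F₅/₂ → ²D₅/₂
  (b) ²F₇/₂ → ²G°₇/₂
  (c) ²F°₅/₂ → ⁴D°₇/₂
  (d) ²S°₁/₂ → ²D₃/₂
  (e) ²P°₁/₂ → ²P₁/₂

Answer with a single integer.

2

(a) forbidden (parity fails)
(b) allowed
(c) forbidden (parity, ΔS fail)
(d) forbidden (ΔL fails)
(e) allowed
Total allowed: 2 of 5.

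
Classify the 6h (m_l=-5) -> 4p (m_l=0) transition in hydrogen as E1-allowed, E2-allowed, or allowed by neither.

Δl = 1 − 5 = -4; l_i + l_f = 6.
Δm_l = +5.
E1 (Δl = ±1, |Δm_l| ≤ 1): not satisfied.
E2 (Δl = 0,±2, l_i+l_f ≥ 2, |Δm_l| ≤ 2): not satisfied.

neither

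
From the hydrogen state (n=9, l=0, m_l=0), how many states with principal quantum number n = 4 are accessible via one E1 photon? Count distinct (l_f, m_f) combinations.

3

E1 requires Δl = ±1, so l_f ∈ {-1, 1}; with 0 ≤ l_f ≤ n_f−1 = 3, the allowed l_f values are {1}.
For l_f = 1: m_f ∈ {m_i−1, m_i, m_i+1} ∩ [−1, 1] = {-1, 0, 1} → 3 states.
Total: 3.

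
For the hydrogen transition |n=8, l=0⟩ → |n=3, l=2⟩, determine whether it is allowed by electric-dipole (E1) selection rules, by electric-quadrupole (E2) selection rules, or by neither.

E2

Δl = 2 − 0 = +2; l_i + l_f = 2.
E1 (Δl = ±1): not satisfied.
E2 (Δl = 0,±2, l_i+l_f ≥ 2): satisfied.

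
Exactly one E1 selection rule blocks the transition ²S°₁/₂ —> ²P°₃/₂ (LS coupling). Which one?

parity

Parity must change: odd → odd — fails.
ΔS = 0: S: 1/2 → 1/2 — ok.
ΔL = 0, ±1 (not L=0↔0): L: 0 → 1, ΔL = +1 — ok.
ΔJ = 0, ±1 (not J=0↔0): J: 1/2 → 3/2, ΔJ = +1 — ok.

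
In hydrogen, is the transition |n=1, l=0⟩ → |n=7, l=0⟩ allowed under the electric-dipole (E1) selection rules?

Initial l = 0, final l = 0, so Δl = +0. E1 requires Δl = ±1: ✗.
The transition is electric-dipole forbidden.

forbidden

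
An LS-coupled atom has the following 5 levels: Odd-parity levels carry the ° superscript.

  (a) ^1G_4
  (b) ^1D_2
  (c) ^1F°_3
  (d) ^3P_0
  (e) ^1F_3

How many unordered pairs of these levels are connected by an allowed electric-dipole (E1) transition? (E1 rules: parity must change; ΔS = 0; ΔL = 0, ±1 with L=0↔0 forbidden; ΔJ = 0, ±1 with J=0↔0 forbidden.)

(a)–(b): forbidden (parity, ΔL, ΔJ).
(a)–(c): allowed.
(a)–(d): forbidden (parity, ΔS, ΔL, ΔJ).
(a)–(e): forbidden (parity).
(b)–(c): allowed.
(b)–(d): forbidden (parity, ΔS, ΔJ).
(b)–(e): forbidden (parity).
(c)–(d): forbidden (ΔS, ΔL, ΔJ).
(c)–(e): allowed.
(d)–(e): forbidden (parity, ΔS, ΔL, ΔJ).
Allowed pairs: 3 of 10.

3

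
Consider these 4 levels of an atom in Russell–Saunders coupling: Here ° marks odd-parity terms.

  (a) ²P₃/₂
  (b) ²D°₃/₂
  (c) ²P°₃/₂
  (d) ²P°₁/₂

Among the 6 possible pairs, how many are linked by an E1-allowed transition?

(a)–(b): allowed.
(a)–(c): allowed.
(a)–(d): allowed.
(b)–(c): forbidden (parity).
(b)–(d): forbidden (parity).
(c)–(d): forbidden (parity).
Allowed pairs: 3 of 6.

3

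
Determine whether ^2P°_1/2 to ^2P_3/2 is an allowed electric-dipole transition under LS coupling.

allowed

Initial level: S=1/2, L=1, J=1/2, parity odd. Final level: S=1/2, L=1, J=3/2, parity even.
Parity must change: odd → even — ok.
ΔS = 0: S: 1/2 → 1/2 — ok.
ΔL = 0, ±1 (not L=0↔0): L: 1 → 1, ΔL = +0 — ok.
ΔJ = 0, ±1 (not J=0↔0): J: 1/2 → 3/2, ΔJ = +1 — ok.
All four E1 rules are satisfied.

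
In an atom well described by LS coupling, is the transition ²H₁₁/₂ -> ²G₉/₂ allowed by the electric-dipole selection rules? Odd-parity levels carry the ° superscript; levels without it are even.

Initial level: S=1/2, L=5, J=11/2, parity even. Final level: S=1/2, L=4, J=9/2, parity even.
Parity must change: even → even — fails.
ΔS = 0: S: 1/2 → 1/2 — ok.
ΔL = 0, ±1 (not L=0↔0): L: 5 → 4, ΔL = -1 — ok.
ΔJ = 0, ±1 (not J=0↔0): J: 11/2 → 9/2, ΔJ = -1 — ok.
Rule(s) violated: parity.

forbidden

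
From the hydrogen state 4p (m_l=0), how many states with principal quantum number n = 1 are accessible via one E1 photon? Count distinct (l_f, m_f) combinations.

1

E1 requires Δl = ±1, so l_f ∈ {0, 2}; with 0 ≤ l_f ≤ n_f−1 = 0, the allowed l_f values are {0}.
For l_f = 0: m_f ∈ {m_i−1, m_i, m_i+1} ∩ [−0, 0] = {0} → 1 state.
Total: 1.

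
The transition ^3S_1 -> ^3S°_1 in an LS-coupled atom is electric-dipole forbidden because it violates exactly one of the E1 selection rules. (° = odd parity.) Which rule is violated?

Parity must change: even → odd — satisfied.
ΔS = 0: S: 1 → 1 — satisfied.
ΔL = 0, ±1 (not L=0↔0): L: 0 → 0, ΔL = +0 — violated.
ΔJ = 0, ±1 (not J=0↔0): J: 1 → 1, ΔJ = +0 — satisfied.

the L=0 ↔ L=0 exclusion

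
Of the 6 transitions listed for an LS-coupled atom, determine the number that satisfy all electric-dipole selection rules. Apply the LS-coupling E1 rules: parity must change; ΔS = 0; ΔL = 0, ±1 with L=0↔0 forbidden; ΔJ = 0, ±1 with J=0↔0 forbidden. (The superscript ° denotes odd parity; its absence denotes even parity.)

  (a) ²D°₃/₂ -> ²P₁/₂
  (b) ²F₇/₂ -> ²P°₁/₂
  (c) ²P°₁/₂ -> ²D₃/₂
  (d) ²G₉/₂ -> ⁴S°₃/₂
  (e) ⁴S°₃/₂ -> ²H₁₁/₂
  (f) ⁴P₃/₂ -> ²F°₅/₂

2

(a) allowed
(b) forbidden (ΔL, ΔJ fail)
(c) allowed
(d) forbidden (ΔS, ΔL, ΔJ fail)
(e) forbidden (ΔS, ΔL, ΔJ fail)
(f) forbidden (ΔS, ΔL fail)
Total allowed: 2 of 6.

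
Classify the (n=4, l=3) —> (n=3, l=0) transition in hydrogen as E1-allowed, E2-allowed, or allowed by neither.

Δl = 0 − 3 = -3; l_i + l_f = 3.
E1 (Δl = ±1): not satisfied.
E2 (Δl = 0,±2, l_i+l_f ≥ 2): not satisfied.

neither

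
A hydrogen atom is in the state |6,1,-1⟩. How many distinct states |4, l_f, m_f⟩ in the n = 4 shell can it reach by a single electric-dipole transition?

E1 requires Δl = ±1, so l_f ∈ {0, 2}; with 0 ≤ l_f ≤ n_f−1 = 3, the allowed l_f values are {0, 2}.
For l_f = 0: m_f ∈ {m_i−1, m_i, m_i+1} ∩ [−0, 0] = {0} → 1 state.
For l_f = 2: m_f ∈ {m_i−1, m_i, m_i+1} ∩ [−2, 2] = {-2, -1, 0} → 3 states.
Total: 4.

4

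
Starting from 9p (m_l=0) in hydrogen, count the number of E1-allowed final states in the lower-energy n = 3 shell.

4

E1 requires Δl = ±1, so l_f ∈ {0, 2}; with 0 ≤ l_f ≤ n_f−1 = 2, the allowed l_f values are {0, 2}.
For l_f = 0: m_f ∈ {m_i−1, m_i, m_i+1} ∩ [−0, 0] = {0} → 1 state.
For l_f = 2: m_f ∈ {m_i−1, m_i, m_i+1} ∩ [−2, 2] = {-1, 0, 1} → 3 states.
Total: 4.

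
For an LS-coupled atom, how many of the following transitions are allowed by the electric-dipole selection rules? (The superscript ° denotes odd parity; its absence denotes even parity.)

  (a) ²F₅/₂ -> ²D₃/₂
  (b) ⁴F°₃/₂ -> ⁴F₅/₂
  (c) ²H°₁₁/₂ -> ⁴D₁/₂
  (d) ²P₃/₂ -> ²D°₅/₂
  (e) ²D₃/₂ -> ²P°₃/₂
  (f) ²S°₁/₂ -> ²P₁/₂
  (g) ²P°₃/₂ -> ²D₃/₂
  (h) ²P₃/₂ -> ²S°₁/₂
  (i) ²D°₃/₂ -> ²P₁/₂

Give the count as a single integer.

(a) forbidden (parity fails)
(b) allowed
(c) forbidden (ΔS, ΔL, ΔJ fail)
(d) allowed
(e) allowed
(f) allowed
(g) allowed
(h) allowed
(i) allowed
Total allowed: 7 of 9.

7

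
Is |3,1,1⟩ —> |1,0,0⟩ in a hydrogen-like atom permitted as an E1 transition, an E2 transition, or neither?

E1

Δl = 0 − 1 = -1; l_i + l_f = 1.
Δm_l = -1.
E1 (Δl = ±1, |Δm_l| ≤ 1): satisfied.
E2 (Δl = 0,±2, l_i+l_f ≥ 2, |Δm_l| ≤ 2): not satisfied.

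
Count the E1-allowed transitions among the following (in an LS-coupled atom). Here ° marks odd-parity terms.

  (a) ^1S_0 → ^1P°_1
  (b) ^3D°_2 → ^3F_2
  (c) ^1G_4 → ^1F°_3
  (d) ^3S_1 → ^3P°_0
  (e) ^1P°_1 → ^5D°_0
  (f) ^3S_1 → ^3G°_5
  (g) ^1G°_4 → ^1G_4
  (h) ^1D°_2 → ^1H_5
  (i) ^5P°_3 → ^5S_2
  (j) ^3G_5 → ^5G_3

6

(a) allowed
(b) allowed
(c) allowed
(d) allowed
(e) forbidden (parity, ΔS fail)
(f) forbidden (ΔL, ΔJ fail)
(g) allowed
(h) forbidden (ΔL, ΔJ fail)
(i) allowed
(j) forbidden (parity, ΔS, ΔJ fail)
Total allowed: 6 of 10.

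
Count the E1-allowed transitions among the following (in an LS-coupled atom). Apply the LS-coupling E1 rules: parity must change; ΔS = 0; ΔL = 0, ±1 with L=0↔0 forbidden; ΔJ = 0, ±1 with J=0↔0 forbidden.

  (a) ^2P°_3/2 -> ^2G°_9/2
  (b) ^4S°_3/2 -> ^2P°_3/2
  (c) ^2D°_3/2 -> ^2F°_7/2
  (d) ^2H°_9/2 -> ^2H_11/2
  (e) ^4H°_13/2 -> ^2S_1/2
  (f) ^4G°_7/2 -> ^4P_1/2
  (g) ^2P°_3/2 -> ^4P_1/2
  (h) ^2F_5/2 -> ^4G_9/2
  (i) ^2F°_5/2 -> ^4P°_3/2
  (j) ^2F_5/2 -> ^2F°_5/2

(a) forbidden (parity, ΔL, ΔJ fail)
(b) forbidden (parity, ΔS fail)
(c) forbidden (parity, ΔJ fail)
(d) allowed
(e) forbidden (ΔS, ΔL, ΔJ fail)
(f) forbidden (ΔL, ΔJ fail)
(g) forbidden (ΔS fails)
(h) forbidden (parity, ΔS, ΔJ fail)
(i) forbidden (parity, ΔS, ΔL fail)
(j) allowed
Total allowed: 2 of 10.

2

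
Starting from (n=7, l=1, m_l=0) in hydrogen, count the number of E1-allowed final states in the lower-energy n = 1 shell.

E1 requires Δl = ±1, so l_f ∈ {0, 2}; with 0 ≤ l_f ≤ n_f−1 = 0, the allowed l_f values are {0}.
For l_f = 0: m_f ∈ {m_i−1, m_i, m_i+1} ∩ [−0, 0] = {0} → 1 state.
Total: 1.

1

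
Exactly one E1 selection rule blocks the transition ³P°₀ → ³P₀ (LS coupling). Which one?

the J=0 ↔ J=0 exclusion

Reading off the term symbols: S 1→1, L 1→1, J 0→0, parity odd→even.
Parity must change: odd → even — ok.
ΔS = 0: S: 1 → 1 — ok.
ΔL = 0, ±1 (not L=0↔0): L: 1 → 1, ΔL = +0 — ok.
ΔJ = 0, ±1 (not J=0↔0): J: 0 → 0, ΔJ = +0 — fails.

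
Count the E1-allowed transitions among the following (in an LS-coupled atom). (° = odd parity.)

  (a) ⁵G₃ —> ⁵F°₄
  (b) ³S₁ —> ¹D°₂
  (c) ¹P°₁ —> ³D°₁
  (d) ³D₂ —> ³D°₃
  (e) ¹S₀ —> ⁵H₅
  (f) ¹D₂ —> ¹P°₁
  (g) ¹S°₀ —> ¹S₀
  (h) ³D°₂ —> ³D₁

(a) allowed
(b) forbidden (ΔS, ΔL fail)
(c) forbidden (parity, ΔS fail)
(d) allowed
(e) forbidden (parity, ΔS, ΔL, ΔJ fail)
(f) allowed
(g) forbidden (ΔL, ΔJ fail)
(h) allowed
Total allowed: 4 of 8.

4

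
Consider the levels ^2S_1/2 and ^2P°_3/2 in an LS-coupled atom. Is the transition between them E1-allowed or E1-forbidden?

allowed

Reading off the term symbols: S 1/2→1/2, L 0→1, J 1/2→3/2, parity even→odd.
ΔS = 0: S: 1/2 → 1/2 — ok.
ΔL = 0, ±1 (not L=0↔0): L: 0 → 1, ΔL = +1 — ok.
ΔJ = 0, ±1 (not J=0↔0): J: 1/2 → 3/2, ΔJ = +1 — ok.
Parity must change: even → odd — ok.
All four E1 rules are satisfied.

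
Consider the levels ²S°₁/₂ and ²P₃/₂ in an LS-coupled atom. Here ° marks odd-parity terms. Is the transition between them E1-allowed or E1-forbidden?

Reading off the term symbols: S 1/2→1/2, L 0→1, J 1/2→3/2, parity odd→even.
Parity must change: odd → even — passes.
ΔS = 0: S: 1/2 → 1/2 — passes.
ΔL = 0, ±1 (not L=0↔0): L: 0 → 1, ΔL = +1 — passes.
ΔJ = 0, ±1 (not J=0↔0): J: 1/2 → 3/2, ΔJ = +1 — passes.
All four E1 rules are satisfied.

allowed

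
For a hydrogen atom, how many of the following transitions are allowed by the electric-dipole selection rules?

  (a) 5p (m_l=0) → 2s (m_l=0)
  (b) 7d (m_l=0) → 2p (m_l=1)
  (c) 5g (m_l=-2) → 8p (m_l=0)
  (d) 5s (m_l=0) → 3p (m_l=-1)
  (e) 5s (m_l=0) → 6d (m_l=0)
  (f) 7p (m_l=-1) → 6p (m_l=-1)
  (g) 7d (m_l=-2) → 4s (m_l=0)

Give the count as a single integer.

(a) allowed
(b) allowed
(c) forbidden — Δl = -3 (E1 requires Δl = ±1); Δm_l = +2 (E1 requires Δm_l = 0, ±1)
(d) allowed
(e) forbidden — Δl = +2 (E1 requires Δl = ±1)
(f) forbidden — Δl = +0 (E1 requires Δl = ±1)
(g) forbidden — Δl = -2 (E1 requires Δl = ±1); Δm_l = +2 (E1 requires Δm_l = 0, ±1)
Total allowed: 3 of 7.

3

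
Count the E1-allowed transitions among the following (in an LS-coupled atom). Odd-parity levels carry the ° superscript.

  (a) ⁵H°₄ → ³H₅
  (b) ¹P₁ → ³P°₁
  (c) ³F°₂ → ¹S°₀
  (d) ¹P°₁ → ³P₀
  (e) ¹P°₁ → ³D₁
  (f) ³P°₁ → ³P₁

(a) forbidden (ΔS fails)
(b) forbidden (ΔS fails)
(c) forbidden (parity, ΔS, ΔL, ΔJ fail)
(d) forbidden (ΔS fails)
(e) forbidden (ΔS fails)
(f) allowed
Total allowed: 1 of 6.

1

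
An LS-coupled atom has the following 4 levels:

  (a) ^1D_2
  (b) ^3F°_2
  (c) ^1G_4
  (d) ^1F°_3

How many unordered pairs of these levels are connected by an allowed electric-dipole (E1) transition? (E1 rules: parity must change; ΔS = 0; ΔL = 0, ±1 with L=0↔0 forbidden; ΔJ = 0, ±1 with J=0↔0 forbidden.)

2

(a)–(b): forbidden (ΔS).
(a)–(c): forbidden (parity, ΔL, ΔJ).
(a)–(d): allowed.
(b)–(c): forbidden (ΔS, ΔJ).
(b)–(d): forbidden (parity, ΔS).
(c)–(d): allowed.
Allowed pairs: 2 of 6.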